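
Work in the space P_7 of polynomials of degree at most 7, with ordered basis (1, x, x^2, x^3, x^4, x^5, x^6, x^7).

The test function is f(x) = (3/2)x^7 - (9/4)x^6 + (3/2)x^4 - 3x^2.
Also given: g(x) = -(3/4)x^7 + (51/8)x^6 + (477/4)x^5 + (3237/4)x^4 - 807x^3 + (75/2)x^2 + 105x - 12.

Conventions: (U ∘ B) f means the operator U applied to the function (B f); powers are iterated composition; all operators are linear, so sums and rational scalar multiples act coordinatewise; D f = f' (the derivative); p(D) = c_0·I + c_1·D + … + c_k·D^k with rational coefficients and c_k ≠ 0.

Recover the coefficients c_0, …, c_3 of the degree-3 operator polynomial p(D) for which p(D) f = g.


c_0 = -1/2, c_1 = 1/2, c_2 = 2, c_3 = 3

D^0 f = (3/2)x^7 - (9/4)x^6 + (3/2)x^4 - 3x^2
D^1 f = (21/2)x^6 - (27/2)x^5 + 6x^3 - 6x
D^2 f = 63x^5 - (135/2)x^4 + 18x^2 - 6
D^3 f = 315x^4 - 270x^3 + 36x
matching coefficients of g against c_0 f + c_1 Df + … from the top degree down determines the c_i
solution: c_0 = -1/2, c_1 = 1/2, c_2 = 2, c_3 = 3


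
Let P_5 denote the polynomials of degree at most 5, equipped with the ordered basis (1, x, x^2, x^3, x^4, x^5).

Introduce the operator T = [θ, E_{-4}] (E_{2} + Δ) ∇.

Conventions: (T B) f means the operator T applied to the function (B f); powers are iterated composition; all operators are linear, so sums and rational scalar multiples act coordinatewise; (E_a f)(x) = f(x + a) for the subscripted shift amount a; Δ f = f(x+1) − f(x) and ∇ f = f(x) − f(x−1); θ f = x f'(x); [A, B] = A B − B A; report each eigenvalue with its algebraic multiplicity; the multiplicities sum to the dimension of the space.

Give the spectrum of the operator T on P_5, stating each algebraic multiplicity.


image of 1: 0
image of x: 0
image of x^2: 8
image of x^3: 24x - 36
image of x^4: 48x^2 - 144x - 80
image of x^5: 80x^3 - 360x^2 - 400x + 2580
the matrix is upper triangular; its diagonal is (0, 0, 0, 0, 0, 0)
for a triangular matrix the eigenvalues are the diagonal entries, with algebraic multiplicity their repetition count

λ = 0 (multiplicity 6)


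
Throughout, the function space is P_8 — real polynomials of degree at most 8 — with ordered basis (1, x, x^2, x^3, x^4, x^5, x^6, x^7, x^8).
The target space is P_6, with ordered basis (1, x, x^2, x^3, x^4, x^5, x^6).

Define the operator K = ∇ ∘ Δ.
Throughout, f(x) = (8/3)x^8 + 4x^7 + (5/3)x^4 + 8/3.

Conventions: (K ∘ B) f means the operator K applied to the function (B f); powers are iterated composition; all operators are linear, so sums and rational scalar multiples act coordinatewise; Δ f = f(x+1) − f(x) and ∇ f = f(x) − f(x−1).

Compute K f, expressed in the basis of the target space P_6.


the image equals g(x) = (448/3)x^6 + 168x^5 + (1120/3)x^4 + 280x^3 + (508/3)x^2 + 56x + 26/3

Δ f = (64/3)x^7 + (308/3)x^6 + (700/3)x^5 + (980/3)x^4 + 296x^3 + (506/3)x^2 + 56x + 25/3
∇ Δ f = (448/3)x^6 + 168x^5 + (1120/3)x^4 + 280x^3 + (508/3)x^2 + 56x + 26/3


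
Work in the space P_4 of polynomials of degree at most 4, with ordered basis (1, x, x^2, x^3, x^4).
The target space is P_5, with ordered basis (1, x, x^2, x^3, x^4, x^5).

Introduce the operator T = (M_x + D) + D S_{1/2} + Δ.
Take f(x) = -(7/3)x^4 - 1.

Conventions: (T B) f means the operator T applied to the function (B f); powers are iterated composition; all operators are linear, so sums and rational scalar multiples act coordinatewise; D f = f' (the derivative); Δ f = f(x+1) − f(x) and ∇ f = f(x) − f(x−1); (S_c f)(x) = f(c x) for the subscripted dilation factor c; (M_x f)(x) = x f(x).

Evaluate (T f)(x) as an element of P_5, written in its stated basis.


M_x f = -(7/3)x^5 - x
D f = -(28/3)x^3
(M_x + D) f = -(7/3)x^5 - (28/3)x^3 - x
S_{1/2} f = -(7/48)x^4 - 1
D S_{1/2} f = -(7/12)x^3
Δ f = -(28/3)x^3 - 14x^2 - (28/3)x - 7/3
((M_x + D) + D S_{1/2} + Δ) f = -(7/3)x^5 - (77/4)x^3 - 14x^2 - (31/3)x - 7/3

g(x) = -(7/3)x^5 - (77/4)x^3 - 14x^2 - (31/3)x - 7/3


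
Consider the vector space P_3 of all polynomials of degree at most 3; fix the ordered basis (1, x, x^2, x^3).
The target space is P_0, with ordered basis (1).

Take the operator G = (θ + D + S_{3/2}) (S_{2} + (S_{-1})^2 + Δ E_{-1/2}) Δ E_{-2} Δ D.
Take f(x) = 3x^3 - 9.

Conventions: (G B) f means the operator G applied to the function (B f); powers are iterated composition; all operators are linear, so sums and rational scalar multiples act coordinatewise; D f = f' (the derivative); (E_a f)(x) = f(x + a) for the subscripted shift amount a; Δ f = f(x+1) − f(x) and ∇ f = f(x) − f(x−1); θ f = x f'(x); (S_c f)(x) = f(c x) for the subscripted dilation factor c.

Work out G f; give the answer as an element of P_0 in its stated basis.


the image equals g(x) = 36

D f = 9x^2
Δ D f = 18x + 9
E_{-2} Δ D f = 18x - 27
Δ (E_{-2} Δ) D f = 18
S_{2} Δ (E_{-2} Δ) D f = 18
S_{-1} Δ (E_{-2} Δ) D f = 18
S_{-1} S_{-1} Δ (E_{-2} Δ) D f = 18
E_{-1/2} Δ (E_{-2} Δ) D f = 18
Δ E_{-1/2} Δ (E_{-2} Δ) D f = 0
(S_{2} + (S_{-1})^2 + Δ E_{-1/2}) Δ (E_{-2} Δ) D f = 36
θ (S_{2} + (S_{-1})^2 + Δ E_{-1/2}) Δ (E_{-2} Δ) D f = 0
D (S_{2} + (S_{-1})^2 + Δ E_{-1/2}) Δ (E_{-2} Δ) D f = 0
S_{3/2} (S_{2} + (S_{-1})^2 + Δ E_{-1/2}) Δ (E_{-2} Δ) D f = 36
(θ + D + S_{3/2}) (S_{2} + (S_{-1})^2 + Δ E_{-1/2}) Δ (E_{-2} Δ) D f = 36


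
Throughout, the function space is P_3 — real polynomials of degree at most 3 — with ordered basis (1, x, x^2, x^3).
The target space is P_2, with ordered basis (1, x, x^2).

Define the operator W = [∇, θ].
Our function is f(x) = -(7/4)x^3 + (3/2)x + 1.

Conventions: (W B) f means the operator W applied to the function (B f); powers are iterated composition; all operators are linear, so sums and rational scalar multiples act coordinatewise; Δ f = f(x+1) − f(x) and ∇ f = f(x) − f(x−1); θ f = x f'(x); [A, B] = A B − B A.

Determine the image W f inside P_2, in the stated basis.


g(x) = -(21/4)x^2 + (21/2)x - 15/4

θ f = -(21/4)x^3 + (3/2)x
∇ θ f = -(63/4)x^2 + (63/4)x - 15/4
∇ f = -(21/4)x^2 + (21/4)x - 1/4
θ ∇ f = -(21/2)x^2 + (21/4)x
[∇, θ] f = -(21/4)x^2 + (21/2)x - 15/4


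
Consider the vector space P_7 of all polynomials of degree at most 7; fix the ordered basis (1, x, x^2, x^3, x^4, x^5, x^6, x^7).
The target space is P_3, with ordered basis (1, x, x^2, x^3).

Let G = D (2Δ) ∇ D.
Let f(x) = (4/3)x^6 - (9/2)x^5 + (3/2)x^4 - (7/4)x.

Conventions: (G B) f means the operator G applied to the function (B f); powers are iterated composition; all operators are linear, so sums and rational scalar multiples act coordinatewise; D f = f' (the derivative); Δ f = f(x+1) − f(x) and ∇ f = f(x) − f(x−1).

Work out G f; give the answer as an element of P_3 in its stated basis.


D f = 8x^5 - (45/2)x^4 + 6x^3 - 7/4
∇ D f = 40x^4 - 170x^3 + 233x^2 - 148x + 73/2
Δ (∇ D) f = 160x^3 - 270x^2 + 116x - 45
(2Δ) (∇ D) f = 320x^3 - 540x^2 + 232x - 90
D (2Δ) (∇ D) f = 960x^2 - 1080x + 232

g(x) = 960x^2 - 1080x + 232


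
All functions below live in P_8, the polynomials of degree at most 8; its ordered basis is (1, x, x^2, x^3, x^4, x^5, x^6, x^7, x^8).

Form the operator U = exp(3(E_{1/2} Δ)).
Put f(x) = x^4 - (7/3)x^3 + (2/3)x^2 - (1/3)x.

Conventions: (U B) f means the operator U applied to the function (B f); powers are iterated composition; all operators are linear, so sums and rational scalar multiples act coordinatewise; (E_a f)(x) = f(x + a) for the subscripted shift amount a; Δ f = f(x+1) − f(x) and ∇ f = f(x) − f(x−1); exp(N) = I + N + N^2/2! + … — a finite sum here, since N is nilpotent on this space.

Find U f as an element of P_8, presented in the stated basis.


order-1 term: 12x^3 + 15x^2 + x - 19/4
order-2 term: 54x^2 + 153x + 105
order-3 term: 108x + 261
order-4 term: 81
the series for exp(3(E_{1/2} Δ)) f terminates at order 4
exp(3(E_{1/2} Δ)) f = x^4 + (29/3)x^3 + (209/3)x^2 + (785/3)x + 1769/4

g(x) = x^4 + (29/3)x^3 + (209/3)x^2 + (785/3)x + 1769/4


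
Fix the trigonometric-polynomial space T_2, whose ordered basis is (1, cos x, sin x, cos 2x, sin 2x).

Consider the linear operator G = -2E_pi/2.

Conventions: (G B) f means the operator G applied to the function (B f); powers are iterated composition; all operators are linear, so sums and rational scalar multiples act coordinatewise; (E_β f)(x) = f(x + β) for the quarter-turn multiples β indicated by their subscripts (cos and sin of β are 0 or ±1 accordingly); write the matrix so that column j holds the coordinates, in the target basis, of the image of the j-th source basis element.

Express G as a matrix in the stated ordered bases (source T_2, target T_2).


image of 1: -2
image of cos x: 2sin x
image of sin x: -2cos x
image of cos 2x: 2cos 2x
image of sin 2x: 2sin 2x
each image's coordinates form column j of the matrix

the matrix is [[-2, 0, 0, 0, 0]; [0, 0, -2, 0, 0]; [0, 2, 0, 0, 0]; [0, 0, 0, 2, 0]; [0, 0, 0, 0, 2]] (rows listed top to bottom)


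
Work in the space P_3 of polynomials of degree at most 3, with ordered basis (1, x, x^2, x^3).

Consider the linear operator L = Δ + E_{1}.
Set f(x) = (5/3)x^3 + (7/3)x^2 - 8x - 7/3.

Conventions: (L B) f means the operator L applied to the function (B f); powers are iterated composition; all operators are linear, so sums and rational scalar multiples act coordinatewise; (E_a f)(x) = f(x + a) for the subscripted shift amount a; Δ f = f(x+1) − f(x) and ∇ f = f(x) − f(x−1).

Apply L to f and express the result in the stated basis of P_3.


the result is g(x) = (5/3)x^3 + (37/3)x^2 + (34/3)x - 31/3

Δ f = 5x^2 + (29/3)x - 4
E_{1} f = (5/3)x^3 + (22/3)x^2 + (5/3)x - 19/3
(Δ + E_{1}) f = (5/3)x^3 + (37/3)x^2 + (34/3)x - 31/3


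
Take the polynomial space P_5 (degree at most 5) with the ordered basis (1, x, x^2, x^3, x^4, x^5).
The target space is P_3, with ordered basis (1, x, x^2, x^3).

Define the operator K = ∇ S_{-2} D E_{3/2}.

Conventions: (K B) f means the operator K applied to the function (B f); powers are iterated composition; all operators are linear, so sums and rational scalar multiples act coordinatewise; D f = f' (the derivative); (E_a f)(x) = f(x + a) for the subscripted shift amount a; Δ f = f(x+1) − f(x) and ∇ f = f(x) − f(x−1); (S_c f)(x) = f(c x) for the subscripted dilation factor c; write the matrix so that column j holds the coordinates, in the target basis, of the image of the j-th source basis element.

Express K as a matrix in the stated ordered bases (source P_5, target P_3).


the matrix is [[0, 0, -4, -30, -158, -725]; [0, 0, 0, 24, 240, 1580]; [0, 0, 0, 0, -96, -1200]; [0, 0, 0, 0, 0, 320]] (rows listed top to bottom)

image of 1: 0
image of x: 0
image of x^2: -4
image of x^3: 24x - 30
image of x^4: -96x^2 + 240x - 158
image of x^5: 320x^3 - 1200x^2 + 1580x - 725
each image's coordinates form column j of the matrix


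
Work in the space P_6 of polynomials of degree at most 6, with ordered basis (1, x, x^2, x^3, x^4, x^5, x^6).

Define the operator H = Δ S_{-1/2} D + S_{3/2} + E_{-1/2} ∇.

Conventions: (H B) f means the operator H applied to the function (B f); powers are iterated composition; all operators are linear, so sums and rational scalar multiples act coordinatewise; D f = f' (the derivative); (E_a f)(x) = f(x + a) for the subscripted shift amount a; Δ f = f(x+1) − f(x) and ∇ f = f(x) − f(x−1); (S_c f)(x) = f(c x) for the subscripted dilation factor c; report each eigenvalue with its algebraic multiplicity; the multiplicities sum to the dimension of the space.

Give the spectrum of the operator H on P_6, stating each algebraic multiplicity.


image of 1: 1
image of x: (3/2)x + 1
image of x^2: (9/4)x^2 + 2x - 3
image of x^3: (27/8)x^3 + 3x^2 - (9/2)x + 4
image of x^4: (81/16)x^4 + 4x^3 - (27/2)x^2 + (23/2)x - 11/2
image of x^5: (243/32)x^5 + 5x^4 - (75/4)x^3 + (275/8)x^2 - (95/4)x + 63/8
image of x^6: (729/64)x^6 + 6x^5 - (495/16)x^4 + (505/8)x^3 - (615/8)x^2 + (711/16)x - 185/16
the matrix is upper triangular; its diagonal is (1, 3/2, 9/4, 27/8, 81/16, 243/32, 729/64)
for a triangular matrix the eigenvalues are the diagonal entries, with algebraic multiplicity their repetition count

λ = 1 (multiplicity 1), λ = 3/2 (multiplicity 1), λ = 9/4 (multiplicity 1), λ = 27/8 (multiplicity 1), λ = 81/16 (multiplicity 1), λ = 243/32 (multiplicity 1), λ = 729/64 (multiplicity 1)


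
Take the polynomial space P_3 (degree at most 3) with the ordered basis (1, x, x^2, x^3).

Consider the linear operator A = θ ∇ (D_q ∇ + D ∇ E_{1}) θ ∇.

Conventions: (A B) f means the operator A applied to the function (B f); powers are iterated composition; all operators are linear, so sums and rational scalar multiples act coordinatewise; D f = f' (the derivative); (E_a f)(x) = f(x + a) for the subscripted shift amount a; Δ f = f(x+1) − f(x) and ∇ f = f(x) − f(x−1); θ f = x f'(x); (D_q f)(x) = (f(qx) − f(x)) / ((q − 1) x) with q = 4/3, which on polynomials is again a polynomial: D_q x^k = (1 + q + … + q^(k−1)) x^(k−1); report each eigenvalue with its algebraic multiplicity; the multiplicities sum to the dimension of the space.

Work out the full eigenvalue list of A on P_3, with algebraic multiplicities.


λ = 0 (multiplicity 4)

image of 1: 0
image of x: 0
image of x^2: 0
image of x^3: 0
the matrix is upper triangular; its diagonal is (0, 0, 0, 0)
for a triangular matrix the eigenvalues are the diagonal entries, with algebraic multiplicity their repetition count


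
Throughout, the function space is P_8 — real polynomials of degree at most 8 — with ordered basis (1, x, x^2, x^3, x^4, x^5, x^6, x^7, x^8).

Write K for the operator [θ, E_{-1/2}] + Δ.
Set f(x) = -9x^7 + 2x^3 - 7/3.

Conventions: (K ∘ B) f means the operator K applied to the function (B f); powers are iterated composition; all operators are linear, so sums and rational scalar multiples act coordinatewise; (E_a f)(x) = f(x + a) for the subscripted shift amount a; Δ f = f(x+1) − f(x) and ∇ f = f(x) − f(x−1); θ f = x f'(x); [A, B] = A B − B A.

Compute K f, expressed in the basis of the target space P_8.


E_{-1/2} f = -9x^7 + (63/2)x^6 - (189/4)x^5 + (315/8)x^4 - (283/16)x^3 + (93/32)x^2 + (33/64)x - 965/384
θ E_{-1/2} f = -63x^7 + 189x^6 - (945/4)x^5 + (315/2)x^4 - (849/16)x^3 + (93/16)x^2 + (33/64)x
θ f = -63x^7 + 6x^3
E_{-1/2} θ f = -63x^7 + (441/2)x^6 - (1323/4)x^5 + (2205/8)x^4 - (2109/16)x^3 + (1035/32)x^2 - (153/64)x - 33/128
[θ, E_{-1/2}] f = -(63/2)x^6 + (189/2)x^5 - (945/8)x^4 + (315/4)x^3 - (849/32)x^2 + (93/32)x + 33/128
Δ f = -63x^6 - 189x^5 - 315x^4 - 315x^3 - 183x^2 - 57x - 7
([θ, E_{-1/2}] + Δ) f = -(189/2)x^6 - (189/2)x^5 - (3465/8)x^4 - (945/4)x^3 - (6705/32)x^2 - (1731/32)x - 863/128

the image equals g(x) = -(189/2)x^6 - (189/2)x^5 - (3465/8)x^4 - (945/4)x^3 - (6705/32)x^2 - (1731/32)x - 863/128


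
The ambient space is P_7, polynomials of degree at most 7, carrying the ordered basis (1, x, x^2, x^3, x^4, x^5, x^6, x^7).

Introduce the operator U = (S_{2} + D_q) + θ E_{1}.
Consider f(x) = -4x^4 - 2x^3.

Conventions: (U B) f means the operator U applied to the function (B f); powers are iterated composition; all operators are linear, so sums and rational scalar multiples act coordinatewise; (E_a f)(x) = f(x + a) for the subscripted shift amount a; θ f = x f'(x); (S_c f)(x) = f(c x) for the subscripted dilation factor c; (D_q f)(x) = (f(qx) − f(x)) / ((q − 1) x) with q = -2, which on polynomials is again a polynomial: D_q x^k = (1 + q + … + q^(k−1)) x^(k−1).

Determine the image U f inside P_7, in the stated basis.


S_{2} f = -64x^4 - 16x^3
D_q f = 20x^3 - 6x^2
(S_{2} + D_q) f = -64x^4 + 4x^3 - 6x^2
E_{1} f = -4x^4 - 18x^3 - 30x^2 - 22x - 6
θ E_{1} f = -16x^4 - 54x^3 - 60x^2 - 22x
((S_{2} + D_q) + θ E_{1}) f = -80x^4 - 50x^3 - 66x^2 - 22x

g(x) = -80x^4 - 50x^3 - 66x^2 - 22x


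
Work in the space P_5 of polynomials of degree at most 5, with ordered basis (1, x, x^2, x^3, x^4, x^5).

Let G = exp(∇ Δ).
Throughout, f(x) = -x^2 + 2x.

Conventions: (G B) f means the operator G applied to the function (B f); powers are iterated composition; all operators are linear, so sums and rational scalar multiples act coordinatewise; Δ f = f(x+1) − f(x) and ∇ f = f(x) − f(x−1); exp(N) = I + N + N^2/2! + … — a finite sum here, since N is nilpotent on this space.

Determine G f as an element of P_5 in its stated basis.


g(x) = -x^2 + 2x - 2

order-1 term: -2
the series for exp(∇ Δ) f terminates at order 1
exp(∇ Δ) f = -x^2 + 2x - 2


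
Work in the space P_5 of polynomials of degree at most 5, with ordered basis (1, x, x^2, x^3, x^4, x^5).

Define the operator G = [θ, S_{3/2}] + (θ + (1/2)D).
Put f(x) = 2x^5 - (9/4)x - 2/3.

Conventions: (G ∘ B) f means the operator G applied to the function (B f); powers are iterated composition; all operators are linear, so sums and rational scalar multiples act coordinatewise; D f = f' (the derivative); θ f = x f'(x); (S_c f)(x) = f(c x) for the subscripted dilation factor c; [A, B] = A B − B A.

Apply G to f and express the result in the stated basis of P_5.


g(x) = 10x^5 + 5x^4 - (9/4)x - 9/8

S_{3/2} f = (243/16)x^5 - (27/8)x - 2/3
θ S_{3/2} f = (1215/16)x^5 - (27/8)x
θ f = 10x^5 - (9/4)x
S_{3/2} θ f = (1215/16)x^5 - (27/8)x
[θ, S_{3/2}] f = 0
θ f = 10x^5 - (9/4)x
D f = 10x^4 - 9/4
((1/2)D) f = 5x^4 - 9/8
(θ + (1/2)D) f = 10x^5 + 5x^4 - (9/4)x - 9/8
([θ, S_{3/2}] + (θ + (1/2)D)) f = 10x^5 + 5x^4 - (9/4)x - 9/8


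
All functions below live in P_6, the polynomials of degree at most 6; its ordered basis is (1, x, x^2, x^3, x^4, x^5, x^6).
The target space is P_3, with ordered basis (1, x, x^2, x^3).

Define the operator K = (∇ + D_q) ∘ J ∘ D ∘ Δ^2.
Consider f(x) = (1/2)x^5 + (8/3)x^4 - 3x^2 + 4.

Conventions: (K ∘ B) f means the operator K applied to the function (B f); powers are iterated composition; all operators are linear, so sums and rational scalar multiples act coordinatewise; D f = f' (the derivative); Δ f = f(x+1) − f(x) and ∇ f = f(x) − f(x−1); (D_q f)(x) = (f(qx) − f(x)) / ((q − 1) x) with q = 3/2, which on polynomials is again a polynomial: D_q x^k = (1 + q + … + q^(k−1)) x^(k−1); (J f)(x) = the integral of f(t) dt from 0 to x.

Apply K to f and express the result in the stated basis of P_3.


Δ f = (5/2)x^4 + (47/3)x^3 + 21x^2 + (43/6)x + 1/6
Δ Δ f = 10x^3 + 62x^2 + 99x + 139/3
D Δ^2 f = 30x^2 + 124x + 99
J D Δ^2 f = 10x^3 + 62x^2 + 99x
∇ J D Δ^2 f = 30x^2 + 94x + 47
D_q J D Δ^2 f = (95/2)x^2 + 155x + 99
(∇ + D_q) J D Δ^2 f = (155/2)x^2 + 249x + 146

the image equals g(x) = (155/2)x^2 + 249x + 146


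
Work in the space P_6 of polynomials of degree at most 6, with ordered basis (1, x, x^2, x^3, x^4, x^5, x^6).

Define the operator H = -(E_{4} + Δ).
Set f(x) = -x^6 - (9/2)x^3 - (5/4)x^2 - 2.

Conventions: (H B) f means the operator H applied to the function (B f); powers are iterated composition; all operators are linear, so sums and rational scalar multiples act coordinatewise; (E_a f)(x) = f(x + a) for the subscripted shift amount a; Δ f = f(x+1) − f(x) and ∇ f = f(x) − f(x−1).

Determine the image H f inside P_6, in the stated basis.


the image equals g(x) = x^6 + 30x^5 + 255x^4 + (2609/2)x^3 + (15695/4)x^2 + 6392x + 17651/4

E_{4} f = -x^6 - 24x^5 - 240x^4 - (2569/2)x^3 - (15581/4)x^2 - 6370x - 4406
Δ f = -6x^5 - 15x^4 - 20x^3 - (57/2)x^2 - 22x - 27/4
(E_{4} + Δ) f = -x^6 - 30x^5 - 255x^4 - (2609/2)x^3 - (15695/4)x^2 - 6392x - 17651/4
(-(E_{4} + Δ)) f = x^6 + 30x^5 + 255x^4 + (2609/2)x^3 + (15695/4)x^2 + 6392x + 17651/4


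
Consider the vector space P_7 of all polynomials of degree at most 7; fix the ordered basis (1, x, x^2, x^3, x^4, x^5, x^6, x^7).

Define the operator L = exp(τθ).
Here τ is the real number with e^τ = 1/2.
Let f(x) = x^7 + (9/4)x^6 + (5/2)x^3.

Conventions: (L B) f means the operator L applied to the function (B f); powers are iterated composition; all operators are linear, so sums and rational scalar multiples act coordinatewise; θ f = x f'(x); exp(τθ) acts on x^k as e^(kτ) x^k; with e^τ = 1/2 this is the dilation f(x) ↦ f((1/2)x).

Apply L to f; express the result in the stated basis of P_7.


the image equals g(x) = (1/128)x^7 + (9/256)x^6 + (5/16)x^3

exp(τθ) x^k = e^(kτ) x^k; with e^τ = 1/2 this sends x^k to (1/2)^k x^k
x^3 ↦ 1/8 x^3
x^6 ↦ 1/64 x^6
x^7 ↦ 1/128 x^7
applying this coordinatewise to f: exp(τθ) f = (1/128)x^7 + (9/256)x^6 + (5/16)x^3


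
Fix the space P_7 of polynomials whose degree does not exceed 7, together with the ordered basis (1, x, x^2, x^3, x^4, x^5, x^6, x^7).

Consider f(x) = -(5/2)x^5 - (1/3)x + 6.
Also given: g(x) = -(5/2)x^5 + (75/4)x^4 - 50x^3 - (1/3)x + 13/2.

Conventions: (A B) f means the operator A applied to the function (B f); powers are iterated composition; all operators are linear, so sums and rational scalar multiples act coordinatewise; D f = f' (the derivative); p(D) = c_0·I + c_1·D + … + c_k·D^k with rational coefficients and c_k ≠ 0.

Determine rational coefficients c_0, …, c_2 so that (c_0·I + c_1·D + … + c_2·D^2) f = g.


D^0 f = -(5/2)x^5 - (1/3)x + 6
D^1 f = -(25/2)x^4 - 1/3
D^2 f = -50x^3
matching coefficients of g against c_0 f + c_1 Df + … from the top degree down determines the c_i
solution: c_0 = 1, c_1 = -3/2, c_2 = 1

p(D) = I − (3/2)·D + D^2, i.e. c_0 = 1, c_1 = -3/2, c_2 = 1


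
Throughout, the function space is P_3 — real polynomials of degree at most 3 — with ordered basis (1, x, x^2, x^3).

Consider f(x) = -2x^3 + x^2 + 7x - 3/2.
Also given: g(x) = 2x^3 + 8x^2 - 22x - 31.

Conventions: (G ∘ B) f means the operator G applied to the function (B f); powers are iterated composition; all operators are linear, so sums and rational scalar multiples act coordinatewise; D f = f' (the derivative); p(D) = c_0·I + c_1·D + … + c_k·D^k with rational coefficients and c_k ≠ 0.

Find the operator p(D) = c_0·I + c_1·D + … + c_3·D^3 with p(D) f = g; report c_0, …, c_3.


c_0 = -1, c_1 = -3/2, c_2 = 1, c_3 = 2

D^0 f = -2x^3 + x^2 + 7x - 3/2
D^1 f = -6x^2 + 2x + 7
D^2 f = -12x + 2
D^3 f = -12
matching coefficients of g against c_0 f + c_1 Df + … from the top degree down determines the c_i
solution: c_0 = -1, c_1 = -3/2, c_2 = 1, c_3 = 2


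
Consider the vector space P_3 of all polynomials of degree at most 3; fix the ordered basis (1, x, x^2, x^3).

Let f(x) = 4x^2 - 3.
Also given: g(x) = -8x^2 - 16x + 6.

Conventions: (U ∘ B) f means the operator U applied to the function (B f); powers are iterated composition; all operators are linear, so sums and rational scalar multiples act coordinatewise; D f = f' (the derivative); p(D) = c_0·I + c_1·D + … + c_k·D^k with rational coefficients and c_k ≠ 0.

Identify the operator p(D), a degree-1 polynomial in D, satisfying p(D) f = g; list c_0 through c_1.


p(D) = -2·I − 2·D, i.e. c_0 = -2, c_1 = -2

D^0 f = 4x^2 - 3
D^1 f = 8x
matching coefficients of g against c_0 f + c_1 Df + … from the top degree down determines the c_i
solution: c_0 = -2, c_1 = -2


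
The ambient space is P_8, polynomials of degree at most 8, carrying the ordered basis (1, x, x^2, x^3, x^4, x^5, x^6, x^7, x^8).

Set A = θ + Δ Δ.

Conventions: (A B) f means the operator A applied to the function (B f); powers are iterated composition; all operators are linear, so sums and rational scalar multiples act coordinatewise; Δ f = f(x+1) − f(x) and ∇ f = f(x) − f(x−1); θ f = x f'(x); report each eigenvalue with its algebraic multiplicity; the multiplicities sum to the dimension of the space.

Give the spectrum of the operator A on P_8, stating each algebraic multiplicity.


λ = 0 (multiplicity 1), λ = 1 (multiplicity 1), λ = 2 (multiplicity 1), λ = 3 (multiplicity 1), λ = 4 (multiplicity 1), λ = 5 (multiplicity 1), λ = 6 (multiplicity 1), λ = 7 (multiplicity 1), λ = 8 (multiplicity 1)

image of 1: 0
image of x: x
image of x^2: 2x^2 + 2
image of x^3: 3x^3 + 6x + 6
image of x^4: 4x^4 + 12x^2 + 24x + 14
image of x^5: 5x^5 + 20x^3 + 60x^2 + 70x + 30
image of x^6: 6x^6 + 30x^4 + 120x^3 + 210x^2 + 180x + 62
image of x^7: 7x^7 + 42x^5 + 210x^4 + 490x^3 + 630x^2 + 434x + 126
image of x^8: 8x^8 + 56x^6 + 336x^5 + 980x^4 + 1680x^3 + 1736x^2 + 1008x + 254
the matrix is upper triangular; its diagonal is (0, 1, 2, 3, 4, 5, 6, 7, 8)
for a triangular matrix the eigenvalues are the diagonal entries, with algebraic multiplicity their repetition count


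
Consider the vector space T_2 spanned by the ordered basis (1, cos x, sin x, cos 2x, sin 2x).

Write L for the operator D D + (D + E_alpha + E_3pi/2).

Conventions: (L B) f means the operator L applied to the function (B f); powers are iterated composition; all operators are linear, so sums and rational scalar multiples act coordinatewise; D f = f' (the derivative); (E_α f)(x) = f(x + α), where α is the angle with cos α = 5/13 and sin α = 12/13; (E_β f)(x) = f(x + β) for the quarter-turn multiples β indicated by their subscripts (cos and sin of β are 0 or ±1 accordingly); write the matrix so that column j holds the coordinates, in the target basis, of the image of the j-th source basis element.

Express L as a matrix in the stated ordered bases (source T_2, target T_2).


the matrix is [[2, 0, 0, 0, 0]; [0, -8/13, 12/13, 0, 0]; [0, -12/13, -8/13, 0, 0]; [0, 0, 0, -964/169, 458/169]; [0, 0, 0, -458/169, -964/169]] (rows listed top to bottom)

image of 1: 2
image of cos x: -(8/13)cos x - (12/13)sin x
image of sin x: (12/13)cos x - (8/13)sin x
image of cos 2x: -(964/169)cos 2x - (458/169)sin 2x
image of sin 2x: (458/169)cos 2x - (964/169)sin 2x
each image's coordinates form column j of the matrix


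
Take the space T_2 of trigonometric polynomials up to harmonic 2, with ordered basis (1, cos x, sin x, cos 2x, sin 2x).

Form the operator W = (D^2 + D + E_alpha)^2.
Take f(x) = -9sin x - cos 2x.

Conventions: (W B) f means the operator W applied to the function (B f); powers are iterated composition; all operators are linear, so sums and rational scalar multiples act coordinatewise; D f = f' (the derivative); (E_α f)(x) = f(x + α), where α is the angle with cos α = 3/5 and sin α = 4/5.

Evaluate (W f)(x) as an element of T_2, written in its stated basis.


D f = -9cos x + 2sin 2x
D D f = 9sin x + 4cos 2x
D f = -9cos x + 2sin 2x
E_alpha f = -(36/5)cos x - (27/5)sin x + (7/25)cos 2x + (24/25)sin 2x
(D^2 + D + E_alpha) f = -(81/5)cos x + (18/5)sin x + (107/25)cos 2x + (74/25)sin 2x
D (D^2 + D + E_alpha) f = (18/5)cos x + (81/5)sin x + (148/25)cos 2x - (214/25)sin 2x
D D (D^2 + D + E_alpha) f = (81/5)cos x - (18/5)sin x - (428/25)cos 2x - (296/25)sin 2x
D (D^2 + D + E_alpha) f = (18/5)cos x + (81/5)sin x + (148/25)cos 2x - (214/25)sin 2x
E_alpha (D^2 + D + E_alpha) f = -(171/25)cos x + (378/25)sin x + (1027/625)cos 2x - (3086/625)sin 2x
(D^2 + D + E_alpha) (D^2 + D + E_alpha) f = (324/25)cos x + (693/25)sin x - (5973/625)cos 2x - (15836/625)sin 2x

the image equals g(x) = (324/25)cos x + (693/25)sin x - (5973/625)cos 2x - (15836/625)sin 2x


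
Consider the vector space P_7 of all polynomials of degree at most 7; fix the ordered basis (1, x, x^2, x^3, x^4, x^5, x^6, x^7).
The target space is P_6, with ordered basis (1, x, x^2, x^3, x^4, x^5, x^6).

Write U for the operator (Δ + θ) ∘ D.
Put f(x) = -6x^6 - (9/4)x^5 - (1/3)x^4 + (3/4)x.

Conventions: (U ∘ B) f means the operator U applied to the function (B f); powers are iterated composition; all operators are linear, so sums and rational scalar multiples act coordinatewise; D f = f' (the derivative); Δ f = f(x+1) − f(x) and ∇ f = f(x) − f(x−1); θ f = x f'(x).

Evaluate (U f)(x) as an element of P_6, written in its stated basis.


the image equals g(x) = -180x^5 - 225x^4 - 409x^3 - (863/2)x^2 - 229x - 583/12

D f = -36x^5 - (45/4)x^4 - (4/3)x^3 + 3/4
Δ D f = -180x^4 - 405x^3 - (863/2)x^2 - 229x - 583/12
θ D f = -180x^5 - 45x^4 - 4x^3
(Δ + θ) D f = -180x^5 - 225x^4 - 409x^3 - (863/2)x^2 - 229x - 583/12


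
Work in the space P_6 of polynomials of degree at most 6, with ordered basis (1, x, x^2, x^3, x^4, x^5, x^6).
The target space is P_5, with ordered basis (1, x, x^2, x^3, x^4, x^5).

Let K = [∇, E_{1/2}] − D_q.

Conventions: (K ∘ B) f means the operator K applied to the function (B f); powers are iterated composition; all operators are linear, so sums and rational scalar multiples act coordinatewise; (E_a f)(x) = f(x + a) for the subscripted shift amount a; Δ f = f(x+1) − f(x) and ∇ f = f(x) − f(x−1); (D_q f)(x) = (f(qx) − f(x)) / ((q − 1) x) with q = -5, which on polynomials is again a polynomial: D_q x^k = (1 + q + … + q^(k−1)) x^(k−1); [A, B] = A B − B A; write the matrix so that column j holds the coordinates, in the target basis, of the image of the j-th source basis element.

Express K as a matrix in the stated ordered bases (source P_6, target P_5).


image of 1: 0
image of x: -1
image of x^2: 4x
image of x^3: -21x^2
image of x^4: 104x^3
image of x^5: -521x^4
image of x^6: 2604x^5
each image's coordinates form column j of the matrix

the matrix is [[0, -1, 0, 0, 0, 0, 0]; [0, 0, 4, 0, 0, 0, 0]; [0, 0, 0, -21, 0, 0, 0]; [0, 0, 0, 0, 104, 0, 0]; [0, 0, 0, 0, 0, -521, 0]; [0, 0, 0, 0, 0, 0, 2604]] (rows listed top to bottom)


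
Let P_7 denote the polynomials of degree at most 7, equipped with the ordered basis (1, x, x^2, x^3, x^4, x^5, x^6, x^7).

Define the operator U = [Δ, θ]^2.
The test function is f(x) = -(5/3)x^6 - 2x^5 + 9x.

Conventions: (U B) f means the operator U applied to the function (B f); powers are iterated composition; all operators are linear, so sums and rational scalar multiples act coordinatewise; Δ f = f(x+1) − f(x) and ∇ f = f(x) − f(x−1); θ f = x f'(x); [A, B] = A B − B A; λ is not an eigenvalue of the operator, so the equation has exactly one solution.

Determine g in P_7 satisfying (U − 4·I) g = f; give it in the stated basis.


write g with unknown coordinates in the stated basis and equate coefficients in (U − 4·I) g = f
solving from the highest basis element down gives g = (5/12)x^6 + (1/2)x^5 + (25/8)x^4 + (55/2)x^3 + (795/8)x^2 + (413/2)x + 3835/16
check: U g = (25/2)x^4 + 110x^3 + (795/2)x^2 + 835x + 3835/4
so U g − 4·g = -(5/3)x^6 - 2x^5 + 9x = f ✓

the image equals g(x) = (5/12)x^6 + (1/2)x^5 + (25/8)x^4 + (55/2)x^3 + (795/8)x^2 + (413/2)x + 3835/16


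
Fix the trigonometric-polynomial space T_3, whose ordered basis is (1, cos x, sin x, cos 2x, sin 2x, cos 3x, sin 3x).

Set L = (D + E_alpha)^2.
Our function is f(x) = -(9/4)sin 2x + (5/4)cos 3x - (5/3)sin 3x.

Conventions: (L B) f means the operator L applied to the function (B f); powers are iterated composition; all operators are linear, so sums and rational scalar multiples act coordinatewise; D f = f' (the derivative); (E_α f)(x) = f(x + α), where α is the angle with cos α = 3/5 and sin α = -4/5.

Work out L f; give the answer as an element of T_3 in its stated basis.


D f = -(9/2)cos 2x - 5cos 3x - (15/4)sin 3x
E_alpha f = (54/25)cos 2x + (63/100)sin 2x - (7/12)cos 3x + 2sin 3x
(D + E_alpha) f = -(117/50)cos 2x + (63/100)sin 2x - (67/12)cos 3x - (7/4)sin 3x
D (D + E_alpha) f = (63/50)cos 2x + (117/25)sin 2x - (21/4)cos 3x + (67/4)sin 3x
E_alpha (D + E_alpha) f = (63/1250)cos 2x - (6057/2500)sin 2x + (2921/500)cos 3x - (491/1500)sin 3x
(D + E_alpha) (D + E_alpha) f = (819/625)cos 2x + (5643/2500)sin 2x + (74/125)cos 3x + (12317/750)sin 3x

the image equals g(x) = (819/625)cos 2x + (5643/2500)sin 2x + (74/125)cos 3x + (12317/750)sin 3x


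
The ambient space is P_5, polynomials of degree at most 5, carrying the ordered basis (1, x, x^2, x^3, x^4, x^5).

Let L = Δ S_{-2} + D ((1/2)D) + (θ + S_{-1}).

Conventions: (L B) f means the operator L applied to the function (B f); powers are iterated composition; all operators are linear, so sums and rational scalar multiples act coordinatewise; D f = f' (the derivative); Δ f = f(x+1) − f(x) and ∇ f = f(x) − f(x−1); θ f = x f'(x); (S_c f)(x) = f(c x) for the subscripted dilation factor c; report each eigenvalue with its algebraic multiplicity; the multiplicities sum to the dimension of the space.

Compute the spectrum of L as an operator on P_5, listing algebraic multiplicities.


image of 1: 1
image of x: -2
image of x^2: 3x^2 + 8x + 5
image of x^3: 2x^3 - 24x^2 - 21x - 8
image of x^4: 5x^4 + 64x^3 + 102x^2 + 64x + 16
image of x^5: 4x^5 - 160x^4 - 310x^3 - 320x^2 - 160x - 32
the matrix is upper triangular; its diagonal is (1, 0, 3, 2, 5, 4)
for a triangular matrix the eigenvalues are the diagonal entries, with algebraic multiplicity their repetition count

λ = 0 (multiplicity 1), λ = 1 (multiplicity 1), λ = 2 (multiplicity 1), λ = 3 (multiplicity 1), λ = 4 (multiplicity 1), λ = 5 (multiplicity 1)


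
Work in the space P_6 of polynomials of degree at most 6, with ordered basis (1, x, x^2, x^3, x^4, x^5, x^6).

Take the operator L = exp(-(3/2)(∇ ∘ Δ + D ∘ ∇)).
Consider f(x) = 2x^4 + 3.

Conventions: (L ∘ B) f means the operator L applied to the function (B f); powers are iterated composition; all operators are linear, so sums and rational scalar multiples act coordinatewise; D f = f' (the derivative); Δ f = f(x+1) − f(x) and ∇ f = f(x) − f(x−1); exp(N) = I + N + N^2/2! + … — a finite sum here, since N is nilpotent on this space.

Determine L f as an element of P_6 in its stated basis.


the result is g(x) = 2x^4 - 72x^2 + 36x + 201

order-1 term: -72x^2 + 36x - 18
order-2 term: 216
the series for exp(-(3/2)(∇ ∘ Δ + D ∘ ∇)) f terminates at order 2
exp(-(3/2)(∇ ∘ Δ + D ∘ ∇)) f = 2x^4 - 72x^2 + 36x + 201


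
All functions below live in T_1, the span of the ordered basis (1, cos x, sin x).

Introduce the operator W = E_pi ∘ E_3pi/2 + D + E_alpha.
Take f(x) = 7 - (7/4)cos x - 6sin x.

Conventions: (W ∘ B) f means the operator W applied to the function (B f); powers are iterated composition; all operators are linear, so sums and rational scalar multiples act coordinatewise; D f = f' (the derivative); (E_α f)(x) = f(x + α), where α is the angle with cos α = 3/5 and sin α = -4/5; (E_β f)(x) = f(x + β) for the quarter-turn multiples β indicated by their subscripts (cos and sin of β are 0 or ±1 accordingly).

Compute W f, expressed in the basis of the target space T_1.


E_3pi/2 f = 7 + 6cos x - (7/4)sin x
E_pi E_3pi/2 f = 7 - 6cos x + (7/4)sin x
D f = -6cos x + (7/4)sin x
E_alpha f = 7 + (15/4)cos x - 5sin x
(E_pi ∘ E_3pi/2 + D + E_alpha) f = 14 - (33/4)cos x - (3/2)sin x

g(x) = 14 - (33/4)cos x - (3/2)sin x


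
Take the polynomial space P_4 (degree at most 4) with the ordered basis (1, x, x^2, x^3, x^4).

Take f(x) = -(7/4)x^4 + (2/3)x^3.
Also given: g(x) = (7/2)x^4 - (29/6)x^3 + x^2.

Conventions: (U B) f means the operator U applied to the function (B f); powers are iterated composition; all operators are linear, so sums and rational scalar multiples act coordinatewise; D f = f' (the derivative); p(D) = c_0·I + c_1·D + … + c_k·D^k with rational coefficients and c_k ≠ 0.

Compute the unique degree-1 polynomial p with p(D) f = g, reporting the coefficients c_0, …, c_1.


D^0 f = -(7/4)x^4 + (2/3)x^3
D^1 f = -7x^3 + 2x^2
matching coefficients of g against c_0 f + c_1 Df + … from the top degree down determines the c_i
solution: c_0 = -2, c_1 = 1/2

c_0 = -2, c_1 = 1/2


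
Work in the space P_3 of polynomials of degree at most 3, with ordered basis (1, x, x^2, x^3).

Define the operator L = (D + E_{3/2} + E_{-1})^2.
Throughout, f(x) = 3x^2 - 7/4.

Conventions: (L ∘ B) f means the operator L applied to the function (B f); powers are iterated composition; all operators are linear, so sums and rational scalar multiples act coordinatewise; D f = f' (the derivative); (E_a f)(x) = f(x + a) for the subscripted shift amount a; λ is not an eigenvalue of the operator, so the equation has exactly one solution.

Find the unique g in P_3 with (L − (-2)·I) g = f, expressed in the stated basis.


write g with unknown coordinates in the stated basis and equate coefficients in (L − (-2)·I) g = f
solving from the highest basis element down gives g = (1/2)x^2 - x - 3/4
check: L g = 2x^2 + 2x - 1/4
so L g − (-2)·g = 3x^2 - 7/4 = f ✓

the image equals g(x) = (1/2)x^2 - x - 3/4


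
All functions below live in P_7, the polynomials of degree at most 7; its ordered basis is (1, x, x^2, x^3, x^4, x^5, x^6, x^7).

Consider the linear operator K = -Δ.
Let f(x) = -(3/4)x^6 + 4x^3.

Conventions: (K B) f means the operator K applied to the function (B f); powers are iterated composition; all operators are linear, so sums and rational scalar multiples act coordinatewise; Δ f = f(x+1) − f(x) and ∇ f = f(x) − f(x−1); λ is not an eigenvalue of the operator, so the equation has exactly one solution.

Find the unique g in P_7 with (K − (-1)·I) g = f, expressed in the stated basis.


the result is g(x) = -(3/4)x^6 - (9/2)x^5 - (135/4)x^4 - 191x^3 - (3327/4)x^2 - (4797/2)x - 13841/4

write g with unknown coordinates in the stated basis and equate coefficients in (K − (-1)·I) g = f
solving from the highest basis element down gives g = -(3/4)x^6 - (9/2)x^5 - (135/4)x^4 - 191x^3 - (3327/4)x^2 - (4797/2)x - 13841/4
check: K g = (9/2)x^5 + (135/4)x^4 + 195x^3 + (3327/4)x^2 + (4797/2)x + 13841/4
so K g − (-1)·g = -(3/4)x^6 + 4x^3 = f ✓


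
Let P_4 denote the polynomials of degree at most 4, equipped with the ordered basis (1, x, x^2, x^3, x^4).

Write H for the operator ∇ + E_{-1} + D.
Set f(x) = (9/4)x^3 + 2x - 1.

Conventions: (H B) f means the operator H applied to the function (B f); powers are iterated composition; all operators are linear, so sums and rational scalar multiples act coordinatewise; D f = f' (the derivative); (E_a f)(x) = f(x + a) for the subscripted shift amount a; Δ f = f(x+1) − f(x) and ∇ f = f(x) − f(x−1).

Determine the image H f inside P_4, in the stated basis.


the image equals g(x) = (9/4)x^3 + (27/4)x^2 + 2x + 1

∇ f = (27/4)x^2 - (27/4)x + 17/4
E_{-1} f = (9/4)x^3 - (27/4)x^2 + (35/4)x - 21/4
D f = (27/4)x^2 + 2
(∇ + E_{-1} + D) f = (9/4)x^3 + (27/4)x^2 + 2x + 1


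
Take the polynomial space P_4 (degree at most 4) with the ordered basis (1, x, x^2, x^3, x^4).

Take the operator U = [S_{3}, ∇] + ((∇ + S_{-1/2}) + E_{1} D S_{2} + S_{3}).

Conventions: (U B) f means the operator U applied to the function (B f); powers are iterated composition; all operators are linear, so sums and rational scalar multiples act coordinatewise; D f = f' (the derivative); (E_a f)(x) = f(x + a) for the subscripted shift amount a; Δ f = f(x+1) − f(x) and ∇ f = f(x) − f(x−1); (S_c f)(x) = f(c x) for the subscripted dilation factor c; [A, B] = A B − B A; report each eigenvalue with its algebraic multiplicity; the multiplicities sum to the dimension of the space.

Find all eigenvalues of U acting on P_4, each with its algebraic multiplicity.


image of 1: 2
image of x: (5/2)x + 1
image of x^2: (37/4)x^2 - 2x + 15
image of x^3: (215/8)x^3 - 27x^2 + 117x - 1
image of x^4: (1297/16)x^4 - 148x^3 + 618x^2 - 116x + 143
the matrix is upper triangular; its diagonal is (2, 5/2, 37/4, 215/8, 1297/16)
for a triangular matrix the eigenvalues are the diagonal entries, with algebraic multiplicity their repetition count

λ = 2 (multiplicity 1), λ = 5/2 (multiplicity 1), λ = 37/4 (multiplicity 1), λ = 215/8 (multiplicity 1), λ = 1297/16 (multiplicity 1)


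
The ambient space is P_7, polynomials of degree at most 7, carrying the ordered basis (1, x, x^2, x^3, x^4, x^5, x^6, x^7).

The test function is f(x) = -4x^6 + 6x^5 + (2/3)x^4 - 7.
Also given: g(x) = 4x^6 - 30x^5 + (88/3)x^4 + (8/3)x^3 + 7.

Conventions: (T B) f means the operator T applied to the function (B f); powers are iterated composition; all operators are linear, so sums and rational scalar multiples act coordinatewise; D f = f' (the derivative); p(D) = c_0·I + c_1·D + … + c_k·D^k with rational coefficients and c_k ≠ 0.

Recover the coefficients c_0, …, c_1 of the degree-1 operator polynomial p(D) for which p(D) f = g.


c_0 = -1, c_1 = 1

D^0 f = -4x^6 + 6x^5 + (2/3)x^4 - 7
D^1 f = -24x^5 + 30x^4 + (8/3)x^3
matching coefficients of g against c_0 f + c_1 Df + … from the top degree down determines the c_i
solution: c_0 = -1, c_1 = 1


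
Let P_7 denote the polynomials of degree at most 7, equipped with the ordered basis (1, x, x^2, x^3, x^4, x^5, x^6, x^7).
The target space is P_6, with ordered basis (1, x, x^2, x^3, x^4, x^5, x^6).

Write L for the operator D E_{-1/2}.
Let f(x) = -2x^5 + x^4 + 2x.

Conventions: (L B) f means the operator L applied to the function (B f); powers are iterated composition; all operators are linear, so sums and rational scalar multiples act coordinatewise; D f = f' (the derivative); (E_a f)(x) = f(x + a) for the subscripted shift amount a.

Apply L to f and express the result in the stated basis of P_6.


E_{-1/2} f = -2x^5 + 6x^4 - 7x^3 + 4x^2 + (7/8)x - 7/8
D E_{-1/2} f = -10x^4 + 24x^3 - 21x^2 + 8x + 7/8

the image equals g(x) = -10x^4 + 24x^3 - 21x^2 + 8x + 7/8
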